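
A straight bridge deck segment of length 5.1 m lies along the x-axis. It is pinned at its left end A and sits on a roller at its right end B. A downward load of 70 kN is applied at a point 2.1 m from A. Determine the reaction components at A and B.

Taking moments about A: B_y·5.1 − 70·2.1 = 0 → B_y = 147/5.1 = 28.8235 ≈ 28.82 kN.
ΣF_y = 0: A_y + 28.8235 − 70 = 0 → A_y = 41.18 kN.
ΣF_x = 0: no horizontal applied forces, so A_x = 0.

A_x = 0, A_y = 41.18 kN, B_y = 28.82 kN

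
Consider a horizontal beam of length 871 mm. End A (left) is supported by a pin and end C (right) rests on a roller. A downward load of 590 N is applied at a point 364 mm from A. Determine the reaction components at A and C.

Taking moments about A: C_y·871 − 590·364 = 0 → C_y = 214760/871 = 246.567 ≈ 246.6 N.
ΣF_y = 0: A_y + 246.567 − 590 = 0 → A_y = 343.4 N.
ΣF_x = 0: no horizontal applied forces, so A_x = 0.

A_x = 0, A_y = 343.4 N, C_y = 246.6 N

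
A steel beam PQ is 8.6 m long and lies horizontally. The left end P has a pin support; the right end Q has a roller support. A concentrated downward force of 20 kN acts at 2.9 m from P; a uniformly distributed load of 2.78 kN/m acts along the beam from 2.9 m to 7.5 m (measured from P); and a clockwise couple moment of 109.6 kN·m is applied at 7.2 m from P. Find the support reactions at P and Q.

P_x = 0, P_y = 5.567 kN, Q_y = 27.22 kN

Resultant of the distributed load: 2.78 × 4.6 = 12.788 kN at 5.2 m from P.
Moments about P: Q_y·8.6 − 20·2.9 − (2.78·4.6)·5.2 − 109.6 = 0 → Q_y = 234.0976/8.6 = 27.2207 ≈ 27.22 kN.
ΣF_y = 0: P_y + 27.2207 − 20 − 2.78·4.6 = 0 → P_y = 5.567 kN.
ΣF_x = 0: no horizontal applied forces, so P_x = 0.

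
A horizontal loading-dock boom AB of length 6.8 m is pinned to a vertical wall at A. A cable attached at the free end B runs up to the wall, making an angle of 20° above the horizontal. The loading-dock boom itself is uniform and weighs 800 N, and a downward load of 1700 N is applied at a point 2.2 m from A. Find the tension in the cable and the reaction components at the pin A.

ΣM about A: T·sin20°·6.8 − 800·3.4 − 1700·2.2 = 0 → T = 6460/(6.8·0.34202) = 2777.62 ≈ 2778 N.
ΣF_x = 0: A_x − T·cos20° = 0 → A_x = 2777.62 × 0.939693 = 2610 N.
ΣF_y = 0: A_y + T·sin20° − 800 − 1700 = 0 → A_y = 2500 − 2777.62 × 0.34202 = 1550 N.

T = 2778 N, A_x = 2610 N, A_y = 1550 N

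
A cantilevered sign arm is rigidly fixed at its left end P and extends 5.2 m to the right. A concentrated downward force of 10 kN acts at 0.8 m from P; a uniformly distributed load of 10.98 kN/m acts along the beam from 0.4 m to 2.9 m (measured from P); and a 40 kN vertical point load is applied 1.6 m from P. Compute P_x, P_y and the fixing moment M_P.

P_x = 0, P_y = 77.45 kN, M_P = 117.3 kN·m

Resultant of the distributed load: 10.98 × 2.5 = 27.45 kN at 1.65 m from P.
ΣF_x = 0: P_x = 0.
ΣF_y = 0: P_y − 10 − 10.98·2.5 − 40 = 0 → P_y = 77.45 kN.
ΣM about P: M_P − 10·0.8 − (10.98·2.5)·1.65 − 40·1.6 = 0 → M_P = 117.3 kN·m.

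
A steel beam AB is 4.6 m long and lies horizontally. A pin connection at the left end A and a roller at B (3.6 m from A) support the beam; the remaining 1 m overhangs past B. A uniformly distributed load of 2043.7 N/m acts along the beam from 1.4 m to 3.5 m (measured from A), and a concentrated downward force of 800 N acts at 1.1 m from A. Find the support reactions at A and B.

Resultant of the distributed load: 2043.7 × 2.1 = 4291.77 N at 2.45 m from A.
Moments about A: B_y·3.6 − (2043.7·2.1)·2.45 − 800·1.1 = 0 → B_y = 11394.8365/3.6 = 3165.23 ≈ 3165 N.
ΣF_y = 0: A_y + 3165.23 − 2043.7·2.1 − 800 = 0 → A_y = 1927 N.
ΣF_x = 0: no horizontal applied forces, so A_x = 0.

A_x = 0, A_y = 1927 N, B_y = 3165 N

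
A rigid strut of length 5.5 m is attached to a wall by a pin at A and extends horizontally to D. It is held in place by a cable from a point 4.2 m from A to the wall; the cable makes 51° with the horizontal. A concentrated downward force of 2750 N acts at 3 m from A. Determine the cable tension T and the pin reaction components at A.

ΣM about A: T·sin51°·4.2 − 2750·3 = 0 → T = 8250/(4.2·0.777146) = 2527.56 ≈ 2528 N.
ΣF_x = 0: A_x − T·cos51° = 0 → A_x = 2527.56 × 0.62932 = 1591 N.
ΣF_y = 0: A_y + T·sin51° − 2750 = 0 → A_y = 2750 − 2527.56 × 0.777146 = 785.7 N.

T = 2528 N, A_x = 1591 N, A_y = 785.7 N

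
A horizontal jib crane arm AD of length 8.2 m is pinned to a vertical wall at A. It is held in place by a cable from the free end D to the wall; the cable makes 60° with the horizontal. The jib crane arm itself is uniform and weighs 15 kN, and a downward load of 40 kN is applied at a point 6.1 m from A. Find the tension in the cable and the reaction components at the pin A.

T = 43.02 kN, A_x = 21.51 kN, A_y = 17.74 kN

ΣM about A: T·sin60°·8.2 − 15·4.1 − 40·6.1 = 0 → T = 305.5/(8.2·0.866025) = 43.0197 ≈ 43.02 kN.
ΣF_x = 0: A_x − T·cos60° = 0 → A_x = 43.0197 × 0.5 = 21.51 kN.
ΣF_y = 0: A_y + T·sin60° − 15 − 40 = 0 → A_y = 55 − 43.0197 × 0.866025 = 17.74 kN.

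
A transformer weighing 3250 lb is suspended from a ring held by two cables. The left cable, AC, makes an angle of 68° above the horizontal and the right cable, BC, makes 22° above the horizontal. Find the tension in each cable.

T_AC = 3013 lb, T_BC = 1217 lb

ΣF_x = 0: −T_AC·cos68° + T_BC·cos22° = 0 → T_BC = 0.404026·T_AC.
ΣF_y = 0: T_AC·sin68° + T_BC·sin22° = 3250.
Substitute: T_AC·(0.927184 + 0.404026·0.374607) = 3250 → T_AC = 3013.35 ≈ 3013 lb.
Then T_BC = 0.404026 × 3013.35 = 1217 lb.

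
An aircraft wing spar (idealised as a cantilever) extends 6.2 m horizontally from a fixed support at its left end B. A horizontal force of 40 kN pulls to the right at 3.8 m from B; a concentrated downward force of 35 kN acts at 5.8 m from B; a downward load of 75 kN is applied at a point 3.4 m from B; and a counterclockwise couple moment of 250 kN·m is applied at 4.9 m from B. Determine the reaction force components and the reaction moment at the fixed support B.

B_x = -40.00 kN, B_y = 110.0 kN, M_B = 208.0 kN·m

ΣF_x = 0: B_x + 40 = 0 → B_x = -40.00 kN.
ΣF_y = 0: B_y − 35 − 75 = 0 → B_y = 110.0 kN.
ΣM about B: M_B − 35·5.8 − 75·3.4 + 250 = 0 → M_B = 208.0 kN·m.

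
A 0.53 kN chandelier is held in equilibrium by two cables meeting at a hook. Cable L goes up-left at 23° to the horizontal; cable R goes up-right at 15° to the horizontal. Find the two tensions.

ΣF_x = 0: −T_L·cos23° + T_R·cos15° = 0 → T_R = 0.952977·T_L.
ΣF_y = 0: T_L·sin23° + T_R·sin15° = 0.53.
Substitute: T_L·(0.390731 + 0.952977·0.258819) = 0.53 → T_L = 0.83153 ≈ 0.8315 kN.
Then T_R = 0.952977 × 0.83153 = 0.7924 kN.

T_L = 0.8315 kN, T_R = 0.7924 kN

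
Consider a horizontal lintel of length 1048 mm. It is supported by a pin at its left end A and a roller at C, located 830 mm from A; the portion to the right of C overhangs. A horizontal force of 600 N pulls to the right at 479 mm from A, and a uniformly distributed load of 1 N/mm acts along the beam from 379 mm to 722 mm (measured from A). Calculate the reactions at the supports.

Resultant of the distributed load: 1 × 343 = 343 N at 550.5 mm from A.
Taking moments about A: C_y·830 − (1·343)·550.5 = 0 → C_y = 188821.5/830 = 227.496 ≈ 227.5 N.
ΣF_y = 0: A_y + 227.496 − 1·343 = 0 → A_y = 115.5 N.
ΣF_x = 0: A_x + 600 = 0 → A_x = -600.0 N.

A_x = -600.0 N, A_y = 115.5 N, C_y = 227.5 N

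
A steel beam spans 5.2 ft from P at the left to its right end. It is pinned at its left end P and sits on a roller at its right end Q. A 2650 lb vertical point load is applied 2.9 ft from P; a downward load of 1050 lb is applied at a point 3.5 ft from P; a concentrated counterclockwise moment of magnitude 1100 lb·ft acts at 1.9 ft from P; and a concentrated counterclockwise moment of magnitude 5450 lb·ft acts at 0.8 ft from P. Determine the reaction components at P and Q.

Taking moments about P: Q_y·5.2 − 2650·2.9 − 1050·3.5 + 1100 + 5450 = 0 → Q_y = 4810/5.2 = 925.0 lb.
ΣF_y = 0: P_y + 925 − 2650 − 1050 = 0 → P_y = 2775 lb.
ΣF_x = 0: no horizontal applied forces, so P_x = 0.

P_x = 0, P_y = 2775 lb, Q_y = 925.0 lb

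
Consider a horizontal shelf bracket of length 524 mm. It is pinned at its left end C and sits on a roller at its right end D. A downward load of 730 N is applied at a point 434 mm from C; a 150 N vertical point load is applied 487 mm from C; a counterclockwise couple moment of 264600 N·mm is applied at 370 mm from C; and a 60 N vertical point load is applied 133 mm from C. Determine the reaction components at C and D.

C_x = 0, C_y = 685.7 N, D_y = 254.3 N

Moments about C: D_y·524 − 730·434 − 150·487 + 264600 − 60·133 = 0 → D_y = 133250/524 = 254.294 ≈ 254.3 N.
ΣF_y = 0: C_y + 254.294 − 730 − 150 − 60 = 0 → C_y = 685.7 N.
ΣF_x = 0: no horizontal applied forces, so C_x = 0.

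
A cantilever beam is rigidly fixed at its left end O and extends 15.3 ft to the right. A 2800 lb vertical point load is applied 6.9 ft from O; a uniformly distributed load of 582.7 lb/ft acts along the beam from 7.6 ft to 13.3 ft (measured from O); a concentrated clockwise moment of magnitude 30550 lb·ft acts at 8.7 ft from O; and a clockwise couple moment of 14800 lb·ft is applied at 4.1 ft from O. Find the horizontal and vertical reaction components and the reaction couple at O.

O_x = 0, O_y = 6121 lb, M_O = 99380 lb·ft

Resultant of the distributed load: 582.7 × 5.7 = 3321.39 lb at 10.45 ft from O.
ΣF_x = 0: O_x = 0.
ΣF_y = 0: O_y − 2800 − 582.7·5.7 = 0 → O_y = 6121 lb.
ΣM about O: M_O − 2800·6.9 − (582.7·5.7)·10.45 − 30550 − 14800 = 0 → M_O = 99380 lb·ft.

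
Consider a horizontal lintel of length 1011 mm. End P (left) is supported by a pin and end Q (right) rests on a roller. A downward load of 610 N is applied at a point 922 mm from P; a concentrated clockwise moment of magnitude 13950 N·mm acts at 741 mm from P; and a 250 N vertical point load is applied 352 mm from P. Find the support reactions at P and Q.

Moments about P: Q_y·1011 − 610·922 − 13950 − 250·352 = 0 → Q_y = 664370/1011 = 657.141 ≈ 657.1 N.
ΣF_y = 0: P_y + 657.141 − 610 − 250 = 0 → P_y = 202.9 N.
ΣF_x = 0: no horizontal applied forces, so P_x = 0.

P_x = 0, P_y = 202.9 N, Q_y = 657.1 N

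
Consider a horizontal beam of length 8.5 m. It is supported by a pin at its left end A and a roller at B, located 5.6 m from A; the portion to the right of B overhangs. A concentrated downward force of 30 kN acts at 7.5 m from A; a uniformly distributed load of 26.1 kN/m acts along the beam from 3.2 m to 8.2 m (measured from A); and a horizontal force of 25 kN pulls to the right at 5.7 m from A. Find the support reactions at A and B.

A_x = -25.00 kN, A_y = -12.51 kN, B_y = 173.0 kN

Resultant of the distributed load: 26.1 × 5 = 130.5 kN at 5.7 m from A.
Taking moments about A: B_y·5.6 − 30·7.5 − (26.1·5)·5.7 = 0 → B_y = 968.85/5.6 = 173.009 ≈ 173.0 kN.
ΣF_y = 0: A_y + 173.009 − 30 − 26.1·5 = 0 → A_y = -12.51 kN.
ΣF_x = 0: A_x + 25 = 0 → A_x = -25.00 kN.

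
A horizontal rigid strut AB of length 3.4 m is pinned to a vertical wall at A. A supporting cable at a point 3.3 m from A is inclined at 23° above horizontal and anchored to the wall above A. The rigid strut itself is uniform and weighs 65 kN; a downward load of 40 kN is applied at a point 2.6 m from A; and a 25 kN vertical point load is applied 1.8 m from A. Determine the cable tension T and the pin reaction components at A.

T = 201.3 kN, A_x = 185.3 kN, A_y = 51.36 kN

ΣM about A: T·sin23°·3.3 − 65·1.7 − 40·2.6 − 25·1.8 = 0 → T = 259.5/(3.3·0.390731) = 201.254 ≈ 201.3 kN.
ΣF_x = 0: A_x − T·cos23° = 0 → A_x = 201.254 × 0.920505 = 185.3 kN.
ΣF_y = 0: A_y + T·sin23° − 65 − 40 − 25 = 0 → A_y = 130 − 201.254 × 0.390731 = 51.36 kN.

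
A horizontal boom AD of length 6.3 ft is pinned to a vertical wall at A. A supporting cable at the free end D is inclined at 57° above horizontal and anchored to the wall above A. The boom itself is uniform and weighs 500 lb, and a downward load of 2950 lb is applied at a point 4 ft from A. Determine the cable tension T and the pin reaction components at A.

ΣM about A: T·sin57°·6.3 − 500·3.15 − 2950·4 = 0 → T = 13375/(6.3·0.838671) = 2531.4 ≈ 2531 lb.
ΣF_x = 0: A_x − T·cos57° = 0 → A_x = 2531.4 × 0.544639 = 1379 lb.
ΣF_y = 0: A_y + T·sin57° − 500 − 2950 = 0 → A_y = 3450 − 2531.4 × 0.838671 = 1327 lb.

T = 2531 lb, A_x = 1379 lb, A_y = 1327 lb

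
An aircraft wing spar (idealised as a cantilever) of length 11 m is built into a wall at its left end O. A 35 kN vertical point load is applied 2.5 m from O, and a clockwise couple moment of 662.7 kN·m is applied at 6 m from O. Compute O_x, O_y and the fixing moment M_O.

ΣF_x = 0: O_x = 0.
ΣF_y = 0: O_y − 35 = 0 → O_y = 35.00 kN.
ΣM about O: M_O − 35·2.5 − 662.7 = 0 → M_O = 750.2 kN·m.

O_x = 0, O_y = 35.00 kN, M_O = 750.2 kN·m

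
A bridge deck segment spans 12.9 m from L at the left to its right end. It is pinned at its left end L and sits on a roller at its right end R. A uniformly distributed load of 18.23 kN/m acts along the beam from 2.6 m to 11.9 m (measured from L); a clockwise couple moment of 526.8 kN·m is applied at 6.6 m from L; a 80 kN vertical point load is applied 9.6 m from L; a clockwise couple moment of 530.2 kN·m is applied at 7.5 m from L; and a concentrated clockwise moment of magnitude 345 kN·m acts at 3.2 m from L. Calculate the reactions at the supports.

Resultant of the distributed load: 18.23 × 9.3 = 169.539 kN at 7.25 m from L.
ΣM about L: R_y·12.9 − (18.23·9.3)·7.25 − 526.8 − 80·9.6 − 530.2 − 345 = 0 → R_y = 3399.15775/12.9 = 263.501 ≈ 263.5 kN.
ΣF_y = 0: L_y + 263.501 − 18.23·9.3 − 80 = 0 → L_y = -13.96 kN.
ΣF_x = 0: no horizontal applied forces, so L_x = 0.

L_x = 0, L_y = -13.96 kN, R_y = 263.5 kN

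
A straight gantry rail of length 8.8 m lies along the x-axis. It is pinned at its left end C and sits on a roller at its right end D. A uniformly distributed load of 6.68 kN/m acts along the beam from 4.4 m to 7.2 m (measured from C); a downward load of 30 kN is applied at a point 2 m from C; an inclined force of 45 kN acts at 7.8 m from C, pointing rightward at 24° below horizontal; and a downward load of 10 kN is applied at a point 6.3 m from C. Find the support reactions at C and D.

C_x = -41.11 kN, C_y = 34.48 kN, D_y = 42.53 kN

Resultant of the distributed load: 6.68 × 2.8 = 18.704 kN at 5.8 m from C.
ΣM about C: D_y·8.8 − (6.68·2.8)·5.8 − 30·2 − 45·sin24°·7.8 − 10·6.3 = 0 → D_y = 374.248/8.8 = 42.5282 ≈ 42.53 kN.
ΣF_y = 0: C_y + 42.5282 − 6.68·2.8 − 30 − 45·sin24° − 10 = 0 → C_y = 34.48 kN.
ΣF_x = 0: C_x + 45·cos24° = 0 → C_x = -41.11 kN.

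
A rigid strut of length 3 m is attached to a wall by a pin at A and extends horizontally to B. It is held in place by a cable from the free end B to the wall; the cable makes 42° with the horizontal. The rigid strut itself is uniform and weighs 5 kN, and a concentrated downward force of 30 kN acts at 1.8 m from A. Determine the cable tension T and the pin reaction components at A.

ΣM about A: T·sin42°·3 − 5·1.5 − 30·1.8 = 0 → T = 61.5/(3·0.669131) = 30.6368 ≈ 30.64 kN.
ΣF_x = 0: A_x − T·cos42° = 0 → A_x = 30.6368 × 0.743145 = 22.77 kN.
ΣF_y = 0: A_y + T·sin42° − 5 − 30 = 0 → A_y = 35 − 30.6368 × 0.669131 = 14.50 kN.

T = 30.64 kN, A_x = 22.77 kN, A_y = 14.50 kN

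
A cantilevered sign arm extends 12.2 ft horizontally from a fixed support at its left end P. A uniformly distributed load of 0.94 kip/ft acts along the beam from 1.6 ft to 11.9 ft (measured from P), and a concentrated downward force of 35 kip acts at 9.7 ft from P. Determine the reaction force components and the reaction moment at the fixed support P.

P_x = 0, P_y = 44.68 kip, M_P = 404.9 kip·ft

Resultant of the distributed load: 0.94 × 10.3 = 9.682 kip at 6.75 ft from P.
ΣF_x = 0: P_x = 0.
ΣF_y = 0: P_y − 0.94·10.3 − 35 = 0 → P_y = 44.68 kip.
ΣM about P: M_P − (0.94·10.3)·6.75 − 35·9.7 = 0 → M_P = 404.9 kip·ft.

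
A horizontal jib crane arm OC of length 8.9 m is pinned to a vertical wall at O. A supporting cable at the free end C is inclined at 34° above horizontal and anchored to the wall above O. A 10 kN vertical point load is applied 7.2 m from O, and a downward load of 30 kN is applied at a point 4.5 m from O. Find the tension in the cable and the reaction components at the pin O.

ΣM about O: T·sin34°·8.9 − 10·7.2 − 30·4.5 = 0 → T = 207/(8.9·0.559193) = 41.5928 ≈ 41.59 kN.
ΣF_x = 0: O_x − T·cos34° = 0 → O_x = 41.5928 × 0.829038 = 34.48 kN.
ΣF_y = 0: O_y + T·sin34° − 10 − 30 = 0 → O_y = 40 − 41.5928 × 0.559193 = 16.74 kN.

T = 41.59 kN, O_x = 34.48 kN, O_y = 16.74 kN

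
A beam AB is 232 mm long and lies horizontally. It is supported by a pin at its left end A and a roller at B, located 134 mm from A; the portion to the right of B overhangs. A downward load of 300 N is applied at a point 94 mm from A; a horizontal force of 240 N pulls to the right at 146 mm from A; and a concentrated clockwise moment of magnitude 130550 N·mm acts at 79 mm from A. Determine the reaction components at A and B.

A_x = -240.0 N, A_y = -884.7 N, B_y = 1185 N

Moments about A: B_y·134 − 300·94 − 130550 = 0 → B_y = 158750/134 = 1184.7 ≈ 1185 N.
ΣF_y = 0: A_y + 1184.7 − 300 = 0 → A_y = -884.7 N.
ΣF_x = 0: A_x + 240 = 0 → A_x = -240.0 N.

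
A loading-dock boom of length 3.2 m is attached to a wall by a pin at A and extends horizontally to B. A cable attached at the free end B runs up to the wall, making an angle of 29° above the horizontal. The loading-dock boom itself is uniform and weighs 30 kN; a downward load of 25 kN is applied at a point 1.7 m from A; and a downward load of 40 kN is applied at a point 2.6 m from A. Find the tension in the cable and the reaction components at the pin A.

ΣM about A: T·sin29°·3.2 − 30·1.6 − 25·1.7 − 40·2.6 = 0 → T = 194.5/(3.2·0.48481) = 125.371 ≈ 125.4 kN.
ΣF_x = 0: A_x − T·cos29° = 0 → A_x = 125.371 × 0.87462 = 109.7 kN.
ΣF_y = 0: A_y + T·sin29° − 30 − 25 − 40 = 0 → A_y = 95 − 125.371 × 0.48481 = 34.22 kN.

T = 125.4 kN, A_x = 109.7 kN, A_y = 34.22 kN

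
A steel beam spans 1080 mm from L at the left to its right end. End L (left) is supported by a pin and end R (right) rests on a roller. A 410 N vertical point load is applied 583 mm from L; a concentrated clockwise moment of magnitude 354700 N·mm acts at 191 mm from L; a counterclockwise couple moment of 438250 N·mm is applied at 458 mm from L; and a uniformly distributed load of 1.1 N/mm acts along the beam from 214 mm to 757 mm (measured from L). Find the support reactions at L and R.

Resultant of the distributed load: 1.1 × 543 = 597.3 N at 485.5 mm from L.
Taking moments about L: R_y·1080 − 410·583 − 354700 + 438250 − (1.1·543)·485.5 = 0 → R_y = 445469.15/1080 = 412.471 ≈ 412.5 N.
ΣF_y = 0: L_y + 412.471 − 410 − 1.1·543 = 0 → L_y = 594.8 N.
ΣF_x = 0: no horizontal applied forces, so L_x = 0.

L_x = 0, L_y = 594.8 N, R_y = 412.5 N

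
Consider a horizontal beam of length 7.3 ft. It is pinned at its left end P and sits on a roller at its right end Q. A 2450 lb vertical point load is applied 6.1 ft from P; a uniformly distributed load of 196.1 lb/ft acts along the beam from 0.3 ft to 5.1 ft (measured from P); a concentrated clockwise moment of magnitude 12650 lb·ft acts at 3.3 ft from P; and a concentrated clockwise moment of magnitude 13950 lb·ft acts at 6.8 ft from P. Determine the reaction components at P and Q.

Resultant of the distributed load: 196.1 × 4.8 = 941.28 lb at 2.7 ft from P.
Moments about P: Q_y·7.3 − 2450·6.1 − (196.1·4.8)·2.7 − 12650 − 13950 = 0 → Q_y = 44086.456/7.3 = 6039.24 ≈ 6039 lb.
ΣF_y = 0: P_y + 6039.24 − 2450 − 196.1·4.8 = 0 → P_y = -2648 lb.
ΣF_x = 0: no horizontal applied forces, so P_x = 0.

P_x = 0, P_y = -2648 lb, Q_y = 6039 lb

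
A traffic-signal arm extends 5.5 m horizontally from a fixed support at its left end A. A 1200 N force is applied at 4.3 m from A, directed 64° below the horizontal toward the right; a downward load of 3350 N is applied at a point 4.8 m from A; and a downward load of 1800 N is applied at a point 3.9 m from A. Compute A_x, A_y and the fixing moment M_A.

ΣF_x = 0: A_x + 1200·cos64° = 0 → A_x = -526.0 N.
ΣF_y = 0: A_y − 1200·sin64° − 3350 − 1800 = 0 → A_y = 6229 N.
ΣM about A: M_A − 1200·sin64°·4.3 − 3350·4.8 − 1800·3.9 = 0 → M_A = 27740 N·m.

A_x = -526.0 N, A_y = 6229 N, M_A = 27740 N·m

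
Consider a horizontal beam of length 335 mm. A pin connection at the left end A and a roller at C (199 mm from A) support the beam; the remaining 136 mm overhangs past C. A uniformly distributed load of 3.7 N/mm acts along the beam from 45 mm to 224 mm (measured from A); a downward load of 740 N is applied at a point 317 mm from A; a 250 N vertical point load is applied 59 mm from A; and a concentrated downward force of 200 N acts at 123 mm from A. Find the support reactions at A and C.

A_x = 0, A_y = 28.13 N, C_y = 1824 N

Resultant of the distributed load: 3.7 × 179 = 662.3 N at 134.5 mm from A.
ΣM about A: C_y·199 − (3.7·179)·134.5 − 740·317 − 250·59 − 200·123 = 0 → C_y = 363009.35/199 = 1824.17 ≈ 1824 N.
ΣF_y = 0: A_y + 1824.17 − 3.7·179 − 740 − 250 − 200 = 0 → A_y = 28.13 N.
ΣF_x = 0: no horizontal applied forces, so A_x = 0.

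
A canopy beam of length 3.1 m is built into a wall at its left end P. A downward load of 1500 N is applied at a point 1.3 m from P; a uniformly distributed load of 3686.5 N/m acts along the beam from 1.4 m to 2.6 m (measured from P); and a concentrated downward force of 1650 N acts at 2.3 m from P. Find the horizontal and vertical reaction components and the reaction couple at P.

P_x = 0, P_y = 7574 N, M_P = 14590 N·m

Resultant of the distributed load: 3686.5 × 1.2 = 4423.8 N at 2 m from P.
ΣF_x = 0: P_x = 0.
ΣF_y = 0: P_y − 1500 − 3686.5·1.2 − 1650 = 0 → P_y = 7574 N.
ΣM about P: M_P − 1500·1.3 − (3686.5·1.2)·2 − 1650·2.3 = 0 → M_P = 14590 N·m.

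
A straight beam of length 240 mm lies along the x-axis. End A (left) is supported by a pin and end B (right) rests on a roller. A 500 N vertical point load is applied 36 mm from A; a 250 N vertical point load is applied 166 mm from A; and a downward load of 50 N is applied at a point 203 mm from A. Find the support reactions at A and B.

Taking moments about A: B_y·240 − 500·36 − 250·166 − 50·203 = 0 → B_y = 69650/240 = 290.208 ≈ 290.2 N.
ΣF_y = 0: A_y + 290.208 − 500 − 250 − 50 = 0 → A_y = 509.8 N.
ΣF_x = 0: no horizontal applied forces, so A_x = 0.

A_x = 0, A_y = 509.8 N, B_y = 290.2 N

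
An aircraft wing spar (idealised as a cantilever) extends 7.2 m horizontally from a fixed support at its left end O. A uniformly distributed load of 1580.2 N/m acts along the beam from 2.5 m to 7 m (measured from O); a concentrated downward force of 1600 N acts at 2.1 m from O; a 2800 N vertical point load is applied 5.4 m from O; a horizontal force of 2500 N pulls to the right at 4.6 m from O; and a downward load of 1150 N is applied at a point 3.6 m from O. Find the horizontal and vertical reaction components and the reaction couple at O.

Resultant of the distributed load: 1580.2 × 4.5 = 7110.9 N at 4.75 m from O.
ΣF_x = 0: O_x + 2500 = 0 → O_x = -2500 N.
ΣF_y = 0: O_y − 1580.2·4.5 − 1600 − 2800 − 1150 = 0 → O_y = 12660 N.
ΣM about O: M_O − (1580.2·4.5)·4.75 − 1600·2.1 − 2800·5.4 − 1150·3.6 = 0 → M_O = 56400 N·m.

O_x = -2500 N, O_y = 12660 N, M_O = 56400 N·m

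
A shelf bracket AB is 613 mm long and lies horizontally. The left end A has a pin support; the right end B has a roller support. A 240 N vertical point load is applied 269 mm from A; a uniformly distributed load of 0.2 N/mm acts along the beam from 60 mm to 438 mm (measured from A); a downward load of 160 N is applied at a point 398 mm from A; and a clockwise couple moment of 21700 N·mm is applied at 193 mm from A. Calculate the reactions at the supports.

A_x = 0, A_y = 200.3 N, B_y = 275.3 N

Resultant of the distributed load: 0.2 × 378 = 75.6 N at 249 mm from A.
Taking moments about A: B_y·613 − 240·269 − (0.2·378)·249 − 160·398 − 21700 = 0 → B_y = 168764.4/613 = 275.309 ≈ 275.3 N.
ΣF_y = 0: A_y + 275.309 − 240 − 0.2·378 − 160 = 0 → A_y = 200.3 N.
ΣF_x = 0: no horizontal applied forces, so A_x = 0.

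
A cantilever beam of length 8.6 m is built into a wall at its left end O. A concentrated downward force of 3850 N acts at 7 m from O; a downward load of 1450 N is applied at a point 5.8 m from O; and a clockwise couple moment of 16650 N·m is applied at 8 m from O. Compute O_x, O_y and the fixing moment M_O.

ΣF_x = 0: O_x = 0.
ΣF_y = 0: O_y − 3850 − 1450 = 0 → O_y = 5300 N.
ΣM about O: M_O − 3850·7 − 1450·5.8 − 16650 = 0 → M_O = 52010 N·m.

O_x = 0, O_y = 5300 N, M_O = 52010 N·m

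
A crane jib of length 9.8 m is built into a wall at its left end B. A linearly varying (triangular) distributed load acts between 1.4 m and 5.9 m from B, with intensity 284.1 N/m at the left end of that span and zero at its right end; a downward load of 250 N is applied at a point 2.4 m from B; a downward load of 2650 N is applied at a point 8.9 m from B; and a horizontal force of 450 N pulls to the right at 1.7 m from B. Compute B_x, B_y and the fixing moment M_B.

B_x = -450.0 N, B_y = 3539 N, M_B = 26040 N·m

Resultant of the triangular load: ½ × 284.1 × 4.5 = 639.225 N, acting at 2.9 m from B (one-third of the span from the peak).
ΣF_x = 0: B_x + 450 = 0 → B_x = -450.0 N.
ΣF_y = 0: B_y − ½·284.1·4.5 − 250 − 2650 = 0 → B_y = 3539 N.
ΣM about B: M_B − (½·284.1·4.5)·2.9 − 250·2.4 − 2650·8.9 = 0 → M_B = 26040 N·m.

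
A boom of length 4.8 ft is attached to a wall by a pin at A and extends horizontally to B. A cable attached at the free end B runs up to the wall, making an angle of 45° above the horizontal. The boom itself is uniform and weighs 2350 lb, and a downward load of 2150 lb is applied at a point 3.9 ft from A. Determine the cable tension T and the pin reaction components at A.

ΣM about A: T·sin45°·4.8 − 2350·2.4 − 2150·3.9 = 0 → T = 14025/(4.8·0.707107) = 4132.15 ≈ 4132 lb.
ΣF_x = 0: A_x − T·cos45° = 0 → A_x = 4132.15 × 0.707107 = 2922 lb.
ΣF_y = 0: A_y + T·sin45° − 2350 − 2150 = 0 → A_y = 4500 − 4132.15 × 0.707107 = 1578 lb.

T = 4132 lb, A_x = 2922 lb, A_y = 1578 lb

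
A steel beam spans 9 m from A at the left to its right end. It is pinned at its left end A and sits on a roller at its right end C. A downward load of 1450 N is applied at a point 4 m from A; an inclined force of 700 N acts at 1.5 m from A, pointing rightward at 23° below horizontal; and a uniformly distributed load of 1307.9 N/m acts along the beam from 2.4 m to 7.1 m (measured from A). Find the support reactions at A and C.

Resultant of the distributed load: 1307.9 × 4.7 = 6147.13 N at 4.75 m from A.
ΣM about A: C_y·9 − 1450·4 − 700·sin23°·1.5 − (1307.9·4.7)·4.75 = 0 → C_y = 35409.1/9 = 3934.34 ≈ 3934 N.
ΣF_y = 0: A_y + 3934.34 − 1450 − 700·sin23° − 1307.9·4.7 = 0 → A_y = 3936 N.
ΣF_x = 0: A_x + 700·cos23° = 0 → A_x = -644.4 N.

A_x = -644.4 N, A_y = 3936 N, C_y = 3934 N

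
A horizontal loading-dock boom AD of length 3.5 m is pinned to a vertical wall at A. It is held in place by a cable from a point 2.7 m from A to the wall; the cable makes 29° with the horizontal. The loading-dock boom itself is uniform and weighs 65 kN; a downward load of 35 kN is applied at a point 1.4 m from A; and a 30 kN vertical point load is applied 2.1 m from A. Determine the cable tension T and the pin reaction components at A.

ΣM about A: T·sin29°·2.7 − 65·1.75 − 35·1.4 − 30·2.1 = 0 → T = 225.75/(2.7·0.48481) = 172.462 ≈ 172.5 kN.
ΣF_x = 0: A_x − T·cos29° = 0 → A_x = 172.462 × 0.87462 = 150.8 kN.
ΣF_y = 0: A_y + T·sin29° − 65 − 35 − 30 = 0 → A_y = 130 − 172.462 × 0.48481 = 46.39 kN.

T = 172.5 kN, A_x = 150.8 kN, A_y = 46.39 kN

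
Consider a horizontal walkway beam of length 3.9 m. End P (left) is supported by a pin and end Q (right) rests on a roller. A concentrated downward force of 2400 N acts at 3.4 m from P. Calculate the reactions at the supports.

Moments about P: Q_y·3.9 − 2400·3.4 = 0 → Q_y = 8160/3.9 = 2092.31 ≈ 2092 N.
ΣF_y = 0: P_y + 2092.31 − 2400 = 0 → P_y = 307.7 N.
ΣF_x = 0: no horizontal applied forces, so P_x = 0.

P_x = 0, P_y = 307.7 N, Q_y = 2092 N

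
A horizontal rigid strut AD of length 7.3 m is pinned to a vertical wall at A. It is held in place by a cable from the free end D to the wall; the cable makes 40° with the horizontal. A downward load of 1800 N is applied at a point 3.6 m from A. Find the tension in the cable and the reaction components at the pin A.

T = 1381 N, A_x = 1058 N, A_y = 912.3 N

ΣM about A: T·sin40°·7.3 − 1800·3.6 = 0 → T = 6480/(7.3·0.642788) = 1380.97 ≈ 1381 N.
ΣF_x = 0: A_x − T·cos40° = 0 → A_x = 1380.97 × 0.766044 = 1058 N.
ΣF_y = 0: A_y + T·sin40° − 1800 = 0 → A_y = 1800 − 1380.97 × 0.642788 = 912.3 N.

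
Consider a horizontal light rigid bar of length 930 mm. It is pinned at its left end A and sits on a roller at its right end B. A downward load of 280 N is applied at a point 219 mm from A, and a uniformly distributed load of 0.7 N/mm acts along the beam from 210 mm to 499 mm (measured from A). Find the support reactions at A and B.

A_x = 0, A_y = 339.3 N, B_y = 143.0 N

Resultant of the distributed load: 0.7 × 289 = 202.3 N at 354.5 mm from A.
Taking moments about A: B_y·930 − 280·219 − (0.7·289)·354.5 = 0 → B_y = 133035.35/930 = 143.049 ≈ 143.0 N.
ΣF_y = 0: A_y + 143.049 − 280 − 0.7·289 = 0 → A_y = 339.3 N.
ΣF_x = 0: no horizontal applied forces, so A_x = 0.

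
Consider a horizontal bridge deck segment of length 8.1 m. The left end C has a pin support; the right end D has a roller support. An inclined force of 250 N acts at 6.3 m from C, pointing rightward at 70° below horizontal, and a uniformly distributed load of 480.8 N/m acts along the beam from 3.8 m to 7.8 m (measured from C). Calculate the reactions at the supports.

C_x = -85.51 N, C_y = 598.3 N, D_y = 1560 N

Resultant of the distributed load: 480.8 × 4 = 1923.2 N at 5.8 m from C.
ΣM about C: D_y·8.1 − 250·sin70°·6.3 − (480.8·4)·5.8 = 0 → D_y = 12634.6/8.1 = 1559.83 ≈ 1560 N.
ΣF_y = 0: C_y + 1559.83 − 250·sin70° − 480.8·4 = 0 → C_y = 598.3 N.
ΣF_x = 0: C_x + 250·cos70° = 0 → C_x = -85.51 N.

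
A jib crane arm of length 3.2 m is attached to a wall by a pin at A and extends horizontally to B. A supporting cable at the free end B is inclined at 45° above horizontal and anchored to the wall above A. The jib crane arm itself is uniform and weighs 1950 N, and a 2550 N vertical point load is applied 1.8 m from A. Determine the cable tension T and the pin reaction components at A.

T = 3407 N, A_x = 2409 N, A_y = 2091 N

ΣM about A: T·sin45°·3.2 − 1950·1.6 − 2550·1.8 = 0 → T = 7710/(3.2·0.707107) = 3407.37 ≈ 3407 N.
ΣF_x = 0: A_x − T·cos45° = 0 → A_x = 3407.37 × 0.707107 = 2409 N.
ΣF_y = 0: A_y + T·sin45° − 1950 − 2550 = 0 → A_y = 4500 − 3407.37 × 0.707107 = 2091 N.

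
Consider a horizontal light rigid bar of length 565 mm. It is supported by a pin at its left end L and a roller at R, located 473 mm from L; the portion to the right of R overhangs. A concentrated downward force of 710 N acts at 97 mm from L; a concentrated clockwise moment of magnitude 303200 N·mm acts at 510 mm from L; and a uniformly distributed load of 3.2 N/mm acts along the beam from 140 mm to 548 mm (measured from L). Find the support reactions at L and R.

Resultant of the distributed load: 3.2 × 408 = 1305.6 N at 344 mm from L.
ΣM about L: R_y·473 − 710·97 − 303200 − (3.2·408)·344 = 0 → R_y = 821196.4/473 = 1736.14 ≈ 1736 N.
ΣF_y = 0: L_y + 1736.14 − 710 − 3.2·408 = 0 → L_y = 279.5 N.
ΣF_x = 0: no horizontal applied forces, so L_x = 0.

L_x = 0, L_y = 279.5 N, R_y = 1736 N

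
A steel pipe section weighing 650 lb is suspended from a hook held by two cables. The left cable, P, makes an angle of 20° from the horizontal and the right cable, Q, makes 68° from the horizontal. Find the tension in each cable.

T_P = 243.6 lb, T_Q = 611.2 lb

ΣF_x = 0: −T_P·cos20° + T_Q·cos68° = 0 → T_Q = 2.50848·T_P.
ΣF_y = 0: T_P·sin20° + T_Q·sin68° = 650.
Substitute: T_P·(0.34202 + 2.50848·0.927184) = 650 → T_P = 243.643 ≈ 243.6 lb.
Then T_Q = 2.50848 × 243.643 = 611.2 lb.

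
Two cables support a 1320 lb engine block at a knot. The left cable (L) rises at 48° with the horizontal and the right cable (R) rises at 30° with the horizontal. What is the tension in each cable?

T_L = 1169 lb, T_R = 903.0 lb

ΣF_x = 0: −T_L·cos48° + T_R·cos30° = 0 → T_R = 0.772645·T_L.
ΣF_y = 0: T_L·sin48° + T_R·sin30° = 1320.
Substitute: T_L·(0.743145 + 0.772645·0.5) = 1320 → T_L = 1168.69 ≈ 1169 lb.
Then T_R = 0.772645 × 1168.69 = 903.0 lb.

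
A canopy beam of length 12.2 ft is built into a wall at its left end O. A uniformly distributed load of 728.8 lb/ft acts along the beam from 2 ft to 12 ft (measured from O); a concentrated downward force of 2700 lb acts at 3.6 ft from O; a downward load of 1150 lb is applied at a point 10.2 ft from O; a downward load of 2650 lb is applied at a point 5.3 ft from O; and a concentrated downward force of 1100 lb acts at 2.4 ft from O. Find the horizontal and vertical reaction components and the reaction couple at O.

Resultant of the distributed load: 728.8 × 10 = 7288 lb at 7 ft from O.
ΣF_x = 0: O_x = 0.
ΣF_y = 0: O_y − 728.8·10 − 2700 − 1150 − 2650 − 1100 = 0 → O_y = 14890 lb.
ΣM about O: M_O − (728.8·10)·7 − 2700·3.6 − 1150·10.2 − 2650·5.3 − 1100·2.4 = 0 → M_O = 89150 lb·ft.

O_x = 0, O_y = 14890 lb, M_O = 89150 lb·ft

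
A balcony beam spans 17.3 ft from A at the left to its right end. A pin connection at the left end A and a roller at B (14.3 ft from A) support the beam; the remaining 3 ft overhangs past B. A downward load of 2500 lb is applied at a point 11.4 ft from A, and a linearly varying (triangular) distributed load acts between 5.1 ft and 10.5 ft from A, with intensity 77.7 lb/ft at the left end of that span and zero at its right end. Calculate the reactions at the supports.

A_x = 0, A_y = 615.6 lb, B_y = 2094 lb

Resultant of the triangular load: ½ × 77.7 × 5.4 = 209.79 lb, acting at 6.9 ft from A (one-third of the span from the peak).
Moments about A: B_y·14.3 − 2500·11.4 − (½·77.7·5.4)·6.9 = 0 → B_y = 29947.551/14.3 = 2094.23 ≈ 2094 lb.
ΣF_y = 0: A_y + 2094.23 − 2500 − ½·77.7·5.4 = 0 → A_y = 615.6 lb.
ΣF_x = 0: no horizontal applied forces, so A_x = 0.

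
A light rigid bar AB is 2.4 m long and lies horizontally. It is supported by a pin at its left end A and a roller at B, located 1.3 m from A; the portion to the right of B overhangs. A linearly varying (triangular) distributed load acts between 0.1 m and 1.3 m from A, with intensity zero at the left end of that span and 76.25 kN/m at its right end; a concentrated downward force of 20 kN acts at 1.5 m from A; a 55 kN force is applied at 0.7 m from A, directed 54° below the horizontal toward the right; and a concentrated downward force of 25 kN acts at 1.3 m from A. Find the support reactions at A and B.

A_x = -32.33 kN, A_y = 31.54 kN, B_y = 103.7 kN

Resultant of the triangular load: ½ × 76.25 × 1.2 = 45.75 kN, acting at 0.9 m from A (one-third of the span from the peak).
Taking moments about A: B_y·1.3 − (½·76.25·1.2)·0.9 − 20·1.5 − 55·sin54°·0.7 − 25·1.3 = 0 → B_y = 134.822/1.3 = 103.709 ≈ 103.7 kN.
ΣF_y = 0: A_y + 103.709 − ½·76.25·1.2 − 20 − 55·sin54° − 25 = 0 → A_y = 31.54 kN.
ΣF_x = 0: A_x + 55·cos54° = 0 → A_x = -32.33 kN.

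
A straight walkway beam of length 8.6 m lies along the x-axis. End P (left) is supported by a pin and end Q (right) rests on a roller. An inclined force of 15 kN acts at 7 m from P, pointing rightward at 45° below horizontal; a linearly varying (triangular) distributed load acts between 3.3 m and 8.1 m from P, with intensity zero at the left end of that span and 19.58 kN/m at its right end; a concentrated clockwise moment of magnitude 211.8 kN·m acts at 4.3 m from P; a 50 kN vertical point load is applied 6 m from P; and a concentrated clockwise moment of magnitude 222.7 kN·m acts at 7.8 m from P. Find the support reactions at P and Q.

Resultant of the triangular load: ½ × 19.58 × 4.8 = 46.992 kN, acting at 6.5 m from P (one-third of the span from the peak).
Taking moments about P: Q_y·8.6 − 15·sin45°·7 − (½·19.58·4.8)·6.5 − 211.8 − 50·6 − 222.7 = 0 → Q_y = 1114.19/8.6 = 129.557 ≈ 129.6 kN.
ΣF_y = 0: P_y + 129.557 − 15·sin45° − ½·19.58·4.8 − 50 = 0 → P_y = -21.96 kN.
ΣF_x = 0: P_x + 15·cos45° = 0 → P_x = -10.61 kN.

P_x = -10.61 kN, P_y = -21.96 kN, Q_y = 129.6 kN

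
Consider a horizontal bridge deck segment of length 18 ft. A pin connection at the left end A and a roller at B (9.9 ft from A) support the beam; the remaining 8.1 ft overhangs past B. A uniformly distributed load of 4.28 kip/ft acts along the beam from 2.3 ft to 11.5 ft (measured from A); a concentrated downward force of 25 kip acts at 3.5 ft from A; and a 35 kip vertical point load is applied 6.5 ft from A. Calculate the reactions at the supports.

A_x = 0, A_y = 40.11 kip, B_y = 59.26 kip

Resultant of the distributed load: 4.28 × 9.2 = 39.376 kip at 6.9 ft from A.
Taking moments about A: B_y·9.9 − (4.28·9.2)·6.9 − 25·3.5 − 35·6.5 = 0 → B_y = 586.6944/9.9 = 59.2621 ≈ 59.26 kip.
ΣF_y = 0: A_y + 59.2621 − 4.28·9.2 − 25 − 35 = 0 → A_y = 40.11 kip.
ΣF_x = 0: no horizontal applied forces, so A_x = 0.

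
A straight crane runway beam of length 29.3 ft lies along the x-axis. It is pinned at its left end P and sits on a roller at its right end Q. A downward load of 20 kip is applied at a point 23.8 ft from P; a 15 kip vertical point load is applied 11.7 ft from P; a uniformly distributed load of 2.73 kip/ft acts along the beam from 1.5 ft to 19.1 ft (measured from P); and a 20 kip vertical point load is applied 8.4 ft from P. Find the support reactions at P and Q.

P_x = 0, P_y = 58.19 kip, Q_y = 44.86 kip

Resultant of the distributed load: 2.73 × 17.6 = 48.048 kip at 10.3 ft from P.
ΣM about P: Q_y·29.3 − 20·23.8 − 15·11.7 − (2.73·17.6)·10.3 − 20·8.4 = 0 → Q_y = 1314.3944/29.3 = 44.8599 ≈ 44.86 kip.
ΣF_y = 0: P_y + 44.8599 − 20 − 15 − 2.73·17.6 − 20 = 0 → P_y = 58.19 kip.
ΣF_x = 0: no horizontal applied forces, so P_x = 0.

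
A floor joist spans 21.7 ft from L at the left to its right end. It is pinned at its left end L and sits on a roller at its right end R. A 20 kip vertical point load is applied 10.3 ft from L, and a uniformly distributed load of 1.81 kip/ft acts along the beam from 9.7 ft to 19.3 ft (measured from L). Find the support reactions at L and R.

L_x = 0, L_y = 16.27 kip, R_y = 21.10 kip

Resultant of the distributed load: 1.81 × 9.6 = 17.376 kip at 14.5 ft from L.
Moments about L: R_y·21.7 − 20·10.3 − (1.81·9.6)·14.5 = 0 → R_y = 457.952/21.7 = 21.1038 ≈ 21.10 kip.
ΣF_y = 0: L_y + 21.1038 − 20 − 1.81·9.6 = 0 → L_y = 16.27 kip.
ΣF_x = 0: no horizontal applied forces, so L_x = 0.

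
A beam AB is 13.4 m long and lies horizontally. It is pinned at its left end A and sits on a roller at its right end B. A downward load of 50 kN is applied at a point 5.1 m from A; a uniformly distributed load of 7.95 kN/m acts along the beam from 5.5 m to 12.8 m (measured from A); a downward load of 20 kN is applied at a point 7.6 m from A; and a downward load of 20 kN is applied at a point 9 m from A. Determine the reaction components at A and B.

Resultant of the distributed load: 7.95 × 7.3 = 58.035 kN at 9.15 m from A.
Taking moments about A: B_y·13.4 − 50·5.1 − (7.95·7.3)·9.15 − 20·7.6 − 20·9 = 0 → B_y = 1118.02025/13.4 = 83.4343 ≈ 83.43 kN.
ΣF_y = 0: A_y + 83.4343 − 50 − 7.95·7.3 − 20 − 20 = 0 → A_y = 64.60 kN.
ΣF_x = 0: no horizontal applied forces, so A_x = 0.

A_x = 0, A_y = 64.60 kN, B_y = 83.43 kN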